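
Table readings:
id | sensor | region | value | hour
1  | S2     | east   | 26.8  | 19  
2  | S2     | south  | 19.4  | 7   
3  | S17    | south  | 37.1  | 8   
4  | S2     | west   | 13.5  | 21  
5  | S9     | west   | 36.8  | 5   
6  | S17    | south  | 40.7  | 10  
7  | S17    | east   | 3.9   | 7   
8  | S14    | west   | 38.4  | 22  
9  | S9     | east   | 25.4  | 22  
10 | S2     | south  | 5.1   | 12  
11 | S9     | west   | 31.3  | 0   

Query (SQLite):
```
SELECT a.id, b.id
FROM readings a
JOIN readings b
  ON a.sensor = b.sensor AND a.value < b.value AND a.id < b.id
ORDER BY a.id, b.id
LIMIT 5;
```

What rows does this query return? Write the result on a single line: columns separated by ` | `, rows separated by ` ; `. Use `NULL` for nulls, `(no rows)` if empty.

Pairs (a,b) with same sensor, a.value < b.value, a.id < b.id.
sensor groups: S14:{8} S17:{3,6,7} S2:{1,2,4,10} S9:{5,9,11}
Ordered by (a.id, b.id); first 5.

3 | 6 ; 9 | 11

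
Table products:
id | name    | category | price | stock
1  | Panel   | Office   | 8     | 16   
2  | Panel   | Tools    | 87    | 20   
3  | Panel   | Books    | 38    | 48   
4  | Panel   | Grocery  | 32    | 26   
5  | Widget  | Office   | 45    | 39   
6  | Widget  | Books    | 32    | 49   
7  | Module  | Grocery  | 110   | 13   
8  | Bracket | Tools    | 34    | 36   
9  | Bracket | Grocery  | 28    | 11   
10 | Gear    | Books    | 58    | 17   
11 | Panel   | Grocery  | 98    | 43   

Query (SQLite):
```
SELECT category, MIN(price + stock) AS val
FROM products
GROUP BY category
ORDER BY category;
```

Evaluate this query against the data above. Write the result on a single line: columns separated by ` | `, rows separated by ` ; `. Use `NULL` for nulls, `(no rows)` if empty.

Books | 75 ; Grocery | 39 ; Office | 24 ; Tools | 70

For each row compute price + stock.
Group by category; take MIN of the expression per group.
  Books: ids {3, 6, 10} → MIN(price + stock)=75
  Grocery: ids {4, 7, 9, 11} → MIN(price + stock)=39
  Office: ids {1, 5} → MIN(price + stock)=24
  Tools: ids {2, 8} → MIN(price + stock)=70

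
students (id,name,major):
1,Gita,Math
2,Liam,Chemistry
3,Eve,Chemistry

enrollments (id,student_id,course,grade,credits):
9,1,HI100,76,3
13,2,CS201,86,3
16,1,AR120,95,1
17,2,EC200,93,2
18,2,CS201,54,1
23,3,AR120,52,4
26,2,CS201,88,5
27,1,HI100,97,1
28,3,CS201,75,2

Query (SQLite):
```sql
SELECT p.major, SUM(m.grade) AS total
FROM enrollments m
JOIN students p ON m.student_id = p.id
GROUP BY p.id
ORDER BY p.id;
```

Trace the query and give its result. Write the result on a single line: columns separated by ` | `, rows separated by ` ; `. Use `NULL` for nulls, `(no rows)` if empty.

Join each enrollments row to its students via student_id.
Group joined rows by students.id; compute SUM(m.grade) per group.
  1: ids {9, 16, 27} → SUM(m.grade)=268
  2: ids {13, 17, 18, 26} → SUM(m.grade)=321
  3: ids {23, 28} → SUM(m.grade)=127

Math | 268 ; Chemistry | 321 ; Chemistry | 127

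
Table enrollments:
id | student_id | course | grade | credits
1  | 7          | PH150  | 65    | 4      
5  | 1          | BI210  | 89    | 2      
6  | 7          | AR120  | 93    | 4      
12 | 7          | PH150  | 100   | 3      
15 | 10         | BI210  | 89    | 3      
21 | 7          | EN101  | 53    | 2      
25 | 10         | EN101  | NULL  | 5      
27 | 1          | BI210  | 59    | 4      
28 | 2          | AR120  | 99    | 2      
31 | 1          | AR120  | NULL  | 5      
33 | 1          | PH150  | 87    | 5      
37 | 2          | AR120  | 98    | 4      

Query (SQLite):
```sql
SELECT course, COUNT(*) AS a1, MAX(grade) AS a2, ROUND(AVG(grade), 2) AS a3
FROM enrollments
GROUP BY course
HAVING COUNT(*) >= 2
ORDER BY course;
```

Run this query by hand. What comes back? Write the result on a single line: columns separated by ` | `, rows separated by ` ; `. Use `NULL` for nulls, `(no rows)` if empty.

Group enrollments by course.
Per group compute: COUNT(*), MAX(grade), ROUND(AVG(grade), 2).
HAVING: drop groups with fewer than 2 rows.
  AR120: ids {6, 28, 31, 37} → COUNT(*)=4, MAX(grade)=99, ROUND(AVG(grade), 2)=96.67
  BI210: ids {5, 15, 27} → COUNT(*)=3, MAX(grade)=89, ROUND(AVG(grade), 2)=79
  EN101: ids {21, 25} → COUNT(*)=2, MAX(grade)=53, ROUND(AVG(grade), 2)=53
  PH150: ids {1, 12, 33} → COUNT(*)=3, MAX(grade)=100, ROUND(AVG(grade), 2)=84

AR120 | 4 | 99 | 96.67 ; BI210 | 3 | 89 | 79 ; EN101 | 2 | 53 | 53 ; PH150 | 3 | 100 | 84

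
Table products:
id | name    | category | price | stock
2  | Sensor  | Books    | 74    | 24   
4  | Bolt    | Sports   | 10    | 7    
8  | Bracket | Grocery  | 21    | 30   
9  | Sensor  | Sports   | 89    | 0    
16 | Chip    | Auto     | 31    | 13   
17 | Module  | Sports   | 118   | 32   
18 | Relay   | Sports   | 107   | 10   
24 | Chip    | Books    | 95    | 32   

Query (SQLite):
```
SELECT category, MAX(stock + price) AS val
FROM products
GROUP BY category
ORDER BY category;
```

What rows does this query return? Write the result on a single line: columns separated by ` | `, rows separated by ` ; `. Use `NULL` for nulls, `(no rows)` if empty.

Auto | 44 ; Books | 127 ; Grocery | 51 ; Sports | 150

For each row compute stock + price.
Group by category; take MAX of the expression per group.
  Auto: ids {16} → MAX(stock + price)=44
  Books: ids {2, 24} → MAX(stock + price)=127
  Grocery: ids {8} → MAX(stock + price)=51
  Sports: ids {4, 9, 17, 18} → MAX(stock + price)=150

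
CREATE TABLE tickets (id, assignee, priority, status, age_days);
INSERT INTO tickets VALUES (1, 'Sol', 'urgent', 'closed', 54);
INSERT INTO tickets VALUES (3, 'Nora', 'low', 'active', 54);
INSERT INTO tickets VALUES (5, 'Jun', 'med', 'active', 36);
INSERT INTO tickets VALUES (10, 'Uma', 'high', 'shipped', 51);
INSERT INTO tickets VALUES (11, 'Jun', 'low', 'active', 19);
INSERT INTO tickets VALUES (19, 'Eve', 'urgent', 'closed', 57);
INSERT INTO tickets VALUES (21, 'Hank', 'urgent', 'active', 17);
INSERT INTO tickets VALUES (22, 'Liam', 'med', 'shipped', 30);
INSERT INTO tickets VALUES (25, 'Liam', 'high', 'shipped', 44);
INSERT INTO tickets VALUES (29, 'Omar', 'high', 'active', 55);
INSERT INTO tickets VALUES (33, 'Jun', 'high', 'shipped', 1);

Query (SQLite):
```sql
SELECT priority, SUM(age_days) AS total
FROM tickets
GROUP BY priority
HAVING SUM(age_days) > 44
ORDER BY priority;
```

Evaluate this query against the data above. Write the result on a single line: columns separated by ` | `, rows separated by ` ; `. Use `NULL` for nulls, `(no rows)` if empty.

Partition tickets by priority; compute SUM(age_days) within each group.
HAVING: keep groups where SUM(age_days) > 44.
  high: ids {10, 25, 29, 33} → SUM(age_days)=151
  low: ids {3, 11} → SUM(age_days)=73
  med: ids {5, 22} → SUM(age_days)=66
  urgent: ids {1, 19, 21} → SUM(age_days)=128

high | 151 ; low | 73 ; med | 66 ; urgent | 128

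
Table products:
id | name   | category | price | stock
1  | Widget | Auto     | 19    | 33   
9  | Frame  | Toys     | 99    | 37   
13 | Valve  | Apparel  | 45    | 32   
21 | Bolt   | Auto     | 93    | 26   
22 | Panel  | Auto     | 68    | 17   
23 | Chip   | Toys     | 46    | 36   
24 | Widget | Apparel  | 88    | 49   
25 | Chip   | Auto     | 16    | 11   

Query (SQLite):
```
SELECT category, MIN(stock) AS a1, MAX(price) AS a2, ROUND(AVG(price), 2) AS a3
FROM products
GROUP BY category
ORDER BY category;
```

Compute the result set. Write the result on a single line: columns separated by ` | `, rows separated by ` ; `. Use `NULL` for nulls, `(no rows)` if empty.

Apparel | 32 | 88 | 66.5 ; Auto | 11 | 93 | 49 ; Toys | 36 | 99 | 72.5

Group products by category.
Per group compute: MIN(stock), MAX(price), ROUND(AVG(price), 2).
  Apparel: ids {13, 24} → MIN(stock)=32, MAX(price)=88, ROUND(AVG(price), 2)=66.5
  Auto: ids {1, 21, 22, 25} → MIN(stock)=11, MAX(price)=93, ROUND(AVG(price), 2)=49
  Toys: ids {9, 23} → MIN(stock)=36, MAX(price)=99, ROUND(AVG(price), 2)=72.5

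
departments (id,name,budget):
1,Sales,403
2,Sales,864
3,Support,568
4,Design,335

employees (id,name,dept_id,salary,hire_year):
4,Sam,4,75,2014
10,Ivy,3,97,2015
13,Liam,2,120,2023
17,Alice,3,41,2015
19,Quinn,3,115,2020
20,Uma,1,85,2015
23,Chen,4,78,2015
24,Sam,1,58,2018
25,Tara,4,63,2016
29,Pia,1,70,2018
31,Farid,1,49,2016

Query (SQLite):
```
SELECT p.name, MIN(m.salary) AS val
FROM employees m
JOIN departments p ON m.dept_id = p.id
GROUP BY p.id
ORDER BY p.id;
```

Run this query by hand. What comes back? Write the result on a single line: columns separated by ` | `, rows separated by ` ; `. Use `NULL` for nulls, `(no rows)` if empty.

Sales | 49 ; Sales | 120 ; Support | 41 ; Design | 63

Join each employees row to its departments via dept_id.
Group joined rows by departments.id; compute MIN(m.salary) per group.
  1: ids {20, 24, 29, 31} → MIN(m.salary)=49
  2: ids {13} → MIN(m.salary)=120
  3: ids {10, 17, 19} → MIN(m.salary)=41
  4: ids {4, 23, 25} → MIN(m.salary)=63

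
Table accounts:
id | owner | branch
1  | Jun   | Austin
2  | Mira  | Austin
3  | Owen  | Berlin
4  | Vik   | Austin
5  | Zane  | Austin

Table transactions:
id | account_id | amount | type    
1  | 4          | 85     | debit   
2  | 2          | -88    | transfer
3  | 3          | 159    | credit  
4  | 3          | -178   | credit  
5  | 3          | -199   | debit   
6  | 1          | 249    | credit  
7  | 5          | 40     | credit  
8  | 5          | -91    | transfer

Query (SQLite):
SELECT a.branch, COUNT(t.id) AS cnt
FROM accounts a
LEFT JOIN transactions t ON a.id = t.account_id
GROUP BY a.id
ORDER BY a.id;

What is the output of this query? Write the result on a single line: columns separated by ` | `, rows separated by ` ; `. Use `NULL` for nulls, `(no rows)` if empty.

Austin | 1 ; Austin | 1 ; Berlin | 3 ; Austin | 1 ; Austin | 2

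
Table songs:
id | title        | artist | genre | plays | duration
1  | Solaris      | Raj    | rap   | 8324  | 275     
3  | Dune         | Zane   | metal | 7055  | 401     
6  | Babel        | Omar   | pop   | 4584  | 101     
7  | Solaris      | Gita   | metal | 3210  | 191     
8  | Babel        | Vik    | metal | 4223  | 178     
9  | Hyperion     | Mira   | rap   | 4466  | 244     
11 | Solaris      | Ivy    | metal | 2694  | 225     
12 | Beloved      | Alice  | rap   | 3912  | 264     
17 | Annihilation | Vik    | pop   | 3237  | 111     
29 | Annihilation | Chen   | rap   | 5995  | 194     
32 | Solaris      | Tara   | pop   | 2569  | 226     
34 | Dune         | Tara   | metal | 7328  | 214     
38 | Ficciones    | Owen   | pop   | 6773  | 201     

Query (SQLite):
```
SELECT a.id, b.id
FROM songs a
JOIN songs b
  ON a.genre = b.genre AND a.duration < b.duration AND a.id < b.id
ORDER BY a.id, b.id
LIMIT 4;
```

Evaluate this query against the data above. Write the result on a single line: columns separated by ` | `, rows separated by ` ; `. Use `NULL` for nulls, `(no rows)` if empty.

Pairs (a,b) with same genre, a.duration < b.duration, a.id < b.id.
genre groups: metal:{3,7,8,11,34} pop:{6,17,32,38} rap:{1,9,12,29}
Ordered by (a.id, b.id); first 4.

6 | 17 ; 6 | 32 ; 6 | 38 ; 7 | 11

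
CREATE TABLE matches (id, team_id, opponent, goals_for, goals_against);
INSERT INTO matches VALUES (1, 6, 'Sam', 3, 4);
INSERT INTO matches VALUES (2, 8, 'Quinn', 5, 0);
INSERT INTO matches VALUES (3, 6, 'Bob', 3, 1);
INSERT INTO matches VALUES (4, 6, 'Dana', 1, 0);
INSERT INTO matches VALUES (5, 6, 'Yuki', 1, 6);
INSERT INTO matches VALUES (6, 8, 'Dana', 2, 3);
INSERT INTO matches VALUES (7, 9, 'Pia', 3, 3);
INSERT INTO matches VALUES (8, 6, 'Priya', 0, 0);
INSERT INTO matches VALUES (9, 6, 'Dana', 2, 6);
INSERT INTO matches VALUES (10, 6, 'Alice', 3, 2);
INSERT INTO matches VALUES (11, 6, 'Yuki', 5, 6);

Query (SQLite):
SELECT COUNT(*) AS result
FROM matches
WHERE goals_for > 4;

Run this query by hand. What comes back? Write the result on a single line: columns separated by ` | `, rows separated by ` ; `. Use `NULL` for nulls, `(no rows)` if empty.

2

Rows where goals_for > 4 → goals_against values: [0, 6].
COUNT(*) counts rows → 2.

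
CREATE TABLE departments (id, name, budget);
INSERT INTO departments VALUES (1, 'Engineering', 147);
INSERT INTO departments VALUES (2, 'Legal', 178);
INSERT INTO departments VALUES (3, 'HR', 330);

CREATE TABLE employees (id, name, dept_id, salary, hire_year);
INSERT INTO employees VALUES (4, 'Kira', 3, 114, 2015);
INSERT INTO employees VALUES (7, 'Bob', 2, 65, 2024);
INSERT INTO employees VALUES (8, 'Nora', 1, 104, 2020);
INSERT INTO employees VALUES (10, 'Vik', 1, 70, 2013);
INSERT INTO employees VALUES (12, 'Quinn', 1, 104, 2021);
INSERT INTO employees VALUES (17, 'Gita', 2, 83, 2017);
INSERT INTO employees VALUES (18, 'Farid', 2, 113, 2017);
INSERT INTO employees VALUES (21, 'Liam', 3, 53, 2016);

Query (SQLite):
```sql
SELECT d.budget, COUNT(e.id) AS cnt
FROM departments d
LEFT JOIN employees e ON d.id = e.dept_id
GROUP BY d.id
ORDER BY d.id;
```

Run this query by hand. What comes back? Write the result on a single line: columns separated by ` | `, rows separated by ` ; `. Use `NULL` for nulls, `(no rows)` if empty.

LEFT JOIN keeps every departments row; unmatched ones get NULL for employees columns.
Group by departments.id and compute COUNT(e.id). COUNT(col) of an all-NULL group is 0.
  1: ids {8, 10, 12} → COUNT(e.id)=3
  2: ids {7, 17, 18} → COUNT(e.id)=3
  3: ids {4, 21} → COUNT(e.id)=2

147 | 3 ; 178 | 3 ; 330 | 2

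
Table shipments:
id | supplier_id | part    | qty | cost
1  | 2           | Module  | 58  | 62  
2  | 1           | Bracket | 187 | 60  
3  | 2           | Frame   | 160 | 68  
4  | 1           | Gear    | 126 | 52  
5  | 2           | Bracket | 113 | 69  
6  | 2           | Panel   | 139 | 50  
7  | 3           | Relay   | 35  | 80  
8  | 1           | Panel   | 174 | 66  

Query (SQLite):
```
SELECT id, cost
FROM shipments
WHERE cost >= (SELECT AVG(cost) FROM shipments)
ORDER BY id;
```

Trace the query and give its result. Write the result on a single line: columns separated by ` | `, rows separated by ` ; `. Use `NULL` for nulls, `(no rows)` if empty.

3 | 68 ; 5 | 69 ; 7 | 80 ; 8 | 66

Scalar subquery: AVG(cost) over all shipments rows = 63.375.
Keep rows where cost >= that value.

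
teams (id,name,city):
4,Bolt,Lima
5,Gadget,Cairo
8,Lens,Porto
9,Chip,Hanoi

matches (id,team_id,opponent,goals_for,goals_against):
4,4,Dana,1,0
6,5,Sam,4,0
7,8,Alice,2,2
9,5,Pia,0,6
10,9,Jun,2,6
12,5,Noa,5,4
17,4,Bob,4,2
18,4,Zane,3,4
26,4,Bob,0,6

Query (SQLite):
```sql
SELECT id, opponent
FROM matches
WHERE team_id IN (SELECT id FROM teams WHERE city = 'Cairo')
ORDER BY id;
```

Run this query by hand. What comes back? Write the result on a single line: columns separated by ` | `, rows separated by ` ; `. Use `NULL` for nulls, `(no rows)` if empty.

6 | Sam ; 9 | Pia ; 12 | Noa

Inner query: teams.id where city = 'Cairo'.
Outer: keep matches rows whose team_id is in that set.
Inner query → {5}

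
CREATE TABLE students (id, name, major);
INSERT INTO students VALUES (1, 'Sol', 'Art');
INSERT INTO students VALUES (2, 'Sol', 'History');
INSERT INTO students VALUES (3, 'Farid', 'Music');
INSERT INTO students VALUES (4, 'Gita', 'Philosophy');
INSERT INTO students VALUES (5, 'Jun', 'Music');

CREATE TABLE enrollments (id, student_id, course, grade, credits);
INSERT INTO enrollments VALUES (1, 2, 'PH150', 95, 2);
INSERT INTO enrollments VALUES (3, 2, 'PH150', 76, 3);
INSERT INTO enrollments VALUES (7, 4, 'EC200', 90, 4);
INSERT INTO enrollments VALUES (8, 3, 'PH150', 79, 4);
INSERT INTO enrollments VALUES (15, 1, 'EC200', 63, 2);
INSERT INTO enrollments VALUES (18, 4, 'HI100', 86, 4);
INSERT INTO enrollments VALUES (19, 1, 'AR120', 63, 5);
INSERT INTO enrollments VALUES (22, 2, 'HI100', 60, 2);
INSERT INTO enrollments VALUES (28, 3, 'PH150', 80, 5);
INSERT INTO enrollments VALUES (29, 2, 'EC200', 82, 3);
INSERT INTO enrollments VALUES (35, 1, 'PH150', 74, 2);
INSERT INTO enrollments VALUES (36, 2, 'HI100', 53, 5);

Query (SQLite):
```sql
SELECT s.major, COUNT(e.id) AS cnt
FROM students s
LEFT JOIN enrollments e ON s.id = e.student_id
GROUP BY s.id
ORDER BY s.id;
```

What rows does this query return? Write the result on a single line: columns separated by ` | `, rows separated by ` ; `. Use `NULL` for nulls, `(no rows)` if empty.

LEFT JOIN keeps every students row; unmatched ones get NULL for enrollments columns.
Group by students.id and compute COUNT(e.id). COUNT(col) of an all-NULL group is 0.
  1: ids {15, 19, 35} → COUNT(e.id)=3
  2: ids {1, 3, 22, 29, 36} → COUNT(e.id)=5
  3: ids {8, 28} → COUNT(e.id)=2
  4: ids {7, 18} → COUNT(e.id)=2
  5: ids {—} → COUNT(e.id)=0

Art | 3 ; History | 5 ; Music | 2 ; Philosophy | 2 ; Music | 0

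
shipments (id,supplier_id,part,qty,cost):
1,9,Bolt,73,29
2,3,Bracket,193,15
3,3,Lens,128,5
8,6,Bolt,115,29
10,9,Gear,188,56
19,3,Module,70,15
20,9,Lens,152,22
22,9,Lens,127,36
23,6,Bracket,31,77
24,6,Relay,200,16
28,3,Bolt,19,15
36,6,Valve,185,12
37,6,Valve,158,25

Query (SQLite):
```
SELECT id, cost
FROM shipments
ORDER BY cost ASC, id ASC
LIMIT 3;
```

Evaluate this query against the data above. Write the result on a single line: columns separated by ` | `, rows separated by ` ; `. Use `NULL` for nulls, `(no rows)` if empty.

Sort by cost asc, tiebreak id asc: (5, id=3), (12, id=36), (15, id=2), (15, id=19), (15, id=28), (16, id=24) …. Take first 3.

3 | 5 ; 36 | 12 ; 2 | 15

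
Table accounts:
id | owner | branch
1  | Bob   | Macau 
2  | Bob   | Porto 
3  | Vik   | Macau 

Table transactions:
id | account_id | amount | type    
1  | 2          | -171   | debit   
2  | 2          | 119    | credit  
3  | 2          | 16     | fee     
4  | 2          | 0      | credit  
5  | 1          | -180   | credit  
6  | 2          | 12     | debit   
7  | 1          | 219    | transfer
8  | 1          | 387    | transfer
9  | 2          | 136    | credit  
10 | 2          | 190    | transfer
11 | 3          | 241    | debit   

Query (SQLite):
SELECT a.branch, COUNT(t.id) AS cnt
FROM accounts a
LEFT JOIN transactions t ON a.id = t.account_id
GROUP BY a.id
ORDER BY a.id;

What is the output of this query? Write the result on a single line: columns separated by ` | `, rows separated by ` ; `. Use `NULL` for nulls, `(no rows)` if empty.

LEFT JOIN keeps every accounts row; unmatched ones get NULL for transactions columns.
Group by accounts.id and compute COUNT(t.id). COUNT(col) of an all-NULL group is 0.
  1: ids {5, 7, 8} → COUNT(t.id)=3
  2: ids {1, 2, 3, 4, 6, 9, 10} → COUNT(t.id)=7
  3: ids {11} → COUNT(t.id)=1

Macau | 3 ; Porto | 7 ; Macau | 1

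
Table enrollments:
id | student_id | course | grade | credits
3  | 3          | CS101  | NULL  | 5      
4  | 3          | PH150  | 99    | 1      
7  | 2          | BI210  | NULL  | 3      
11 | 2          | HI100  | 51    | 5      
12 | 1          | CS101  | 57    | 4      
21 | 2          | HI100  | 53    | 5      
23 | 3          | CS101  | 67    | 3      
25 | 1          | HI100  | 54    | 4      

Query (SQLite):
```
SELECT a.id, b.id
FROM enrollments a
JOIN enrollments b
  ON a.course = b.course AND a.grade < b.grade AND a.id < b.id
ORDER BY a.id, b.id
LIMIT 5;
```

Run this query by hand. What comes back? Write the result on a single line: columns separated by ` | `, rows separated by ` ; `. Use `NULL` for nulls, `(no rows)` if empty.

Pairs (a,b) with same course, a.grade < b.grade, a.id < b.id.
course groups: BI210:{7} CS101:{3,12,23} HI100:{11,21,25} PH150:{4}
Ordered by (a.id, b.id); first 5.

11 | 21 ; 11 | 25 ; 12 | 23 ; 21 | 25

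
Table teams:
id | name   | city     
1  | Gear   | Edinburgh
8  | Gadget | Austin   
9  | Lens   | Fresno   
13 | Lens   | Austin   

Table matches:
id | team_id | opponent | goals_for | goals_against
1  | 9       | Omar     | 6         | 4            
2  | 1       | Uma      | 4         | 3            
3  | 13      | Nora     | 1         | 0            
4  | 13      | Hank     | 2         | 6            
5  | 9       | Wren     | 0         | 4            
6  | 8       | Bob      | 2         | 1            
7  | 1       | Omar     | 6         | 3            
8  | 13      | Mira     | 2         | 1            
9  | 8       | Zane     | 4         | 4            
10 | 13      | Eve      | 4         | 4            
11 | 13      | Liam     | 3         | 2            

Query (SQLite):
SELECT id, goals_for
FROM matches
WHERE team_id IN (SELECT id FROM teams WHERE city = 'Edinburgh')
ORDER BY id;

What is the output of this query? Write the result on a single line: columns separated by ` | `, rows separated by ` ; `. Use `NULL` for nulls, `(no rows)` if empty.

Inner query: teams.id where city = 'Edinburgh'.
Outer: keep matches rows whose team_id is in that set.
Inner query → {1}

2 | 4 ; 7 | 6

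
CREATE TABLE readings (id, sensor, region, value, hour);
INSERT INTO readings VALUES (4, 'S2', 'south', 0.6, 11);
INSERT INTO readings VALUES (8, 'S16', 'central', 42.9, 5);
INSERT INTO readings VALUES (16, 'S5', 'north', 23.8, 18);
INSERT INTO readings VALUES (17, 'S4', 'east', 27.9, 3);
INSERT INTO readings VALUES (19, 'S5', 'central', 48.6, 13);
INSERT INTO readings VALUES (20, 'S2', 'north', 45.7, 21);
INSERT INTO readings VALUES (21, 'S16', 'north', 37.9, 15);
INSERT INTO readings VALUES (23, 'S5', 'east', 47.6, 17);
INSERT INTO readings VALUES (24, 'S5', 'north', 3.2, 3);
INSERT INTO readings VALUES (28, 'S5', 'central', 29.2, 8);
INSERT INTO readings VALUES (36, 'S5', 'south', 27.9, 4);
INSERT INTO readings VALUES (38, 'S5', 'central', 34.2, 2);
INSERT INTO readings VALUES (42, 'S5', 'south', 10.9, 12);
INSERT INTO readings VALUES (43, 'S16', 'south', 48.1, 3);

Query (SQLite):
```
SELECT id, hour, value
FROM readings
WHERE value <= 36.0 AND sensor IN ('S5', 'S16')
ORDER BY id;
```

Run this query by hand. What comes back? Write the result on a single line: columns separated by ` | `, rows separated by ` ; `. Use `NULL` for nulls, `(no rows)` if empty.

16 | 18 | 23.8 ; 24 | 3 | 3.2 ; 28 | 8 | 29.2 ; 36 | 4 | 27.9 ; 38 | 2 | 34.2 ; 42 | 12 | 10.9

value <= 36.0: ids {4, 16, 17, 24, 28, 36, 38, 42}
sensor IN ('S5', 'S16'): ids {8, 16, 19, 21, 23, 24, 28, 36, 38, 42, 43}
Combine with AND.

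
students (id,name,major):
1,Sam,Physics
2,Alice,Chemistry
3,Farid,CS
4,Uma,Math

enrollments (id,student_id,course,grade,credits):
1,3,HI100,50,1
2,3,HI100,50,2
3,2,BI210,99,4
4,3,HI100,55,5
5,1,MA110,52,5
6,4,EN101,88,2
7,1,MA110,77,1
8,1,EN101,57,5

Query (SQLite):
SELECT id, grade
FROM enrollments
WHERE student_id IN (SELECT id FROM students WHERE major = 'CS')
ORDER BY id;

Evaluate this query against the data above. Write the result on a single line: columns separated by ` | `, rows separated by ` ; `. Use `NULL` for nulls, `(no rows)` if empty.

1 | 50 ; 2 | 50 ; 4 | 55

Inner query: students.id where major = 'CS'.
Outer: keep enrollments rows whose student_id is in that set.
Inner query → {3}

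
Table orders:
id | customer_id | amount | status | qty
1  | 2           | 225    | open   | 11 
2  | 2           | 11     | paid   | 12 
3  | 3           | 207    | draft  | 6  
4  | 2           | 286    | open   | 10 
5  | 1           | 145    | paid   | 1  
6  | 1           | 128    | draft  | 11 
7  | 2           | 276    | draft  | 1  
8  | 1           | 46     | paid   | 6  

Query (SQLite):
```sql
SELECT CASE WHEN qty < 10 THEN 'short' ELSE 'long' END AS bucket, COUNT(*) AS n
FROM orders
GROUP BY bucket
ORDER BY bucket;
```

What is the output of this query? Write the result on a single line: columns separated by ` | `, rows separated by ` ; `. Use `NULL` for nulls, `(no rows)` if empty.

Bucket rows by qty < 10 → 'short' else 'long'; count each bucket.

long | 4 ; short | 4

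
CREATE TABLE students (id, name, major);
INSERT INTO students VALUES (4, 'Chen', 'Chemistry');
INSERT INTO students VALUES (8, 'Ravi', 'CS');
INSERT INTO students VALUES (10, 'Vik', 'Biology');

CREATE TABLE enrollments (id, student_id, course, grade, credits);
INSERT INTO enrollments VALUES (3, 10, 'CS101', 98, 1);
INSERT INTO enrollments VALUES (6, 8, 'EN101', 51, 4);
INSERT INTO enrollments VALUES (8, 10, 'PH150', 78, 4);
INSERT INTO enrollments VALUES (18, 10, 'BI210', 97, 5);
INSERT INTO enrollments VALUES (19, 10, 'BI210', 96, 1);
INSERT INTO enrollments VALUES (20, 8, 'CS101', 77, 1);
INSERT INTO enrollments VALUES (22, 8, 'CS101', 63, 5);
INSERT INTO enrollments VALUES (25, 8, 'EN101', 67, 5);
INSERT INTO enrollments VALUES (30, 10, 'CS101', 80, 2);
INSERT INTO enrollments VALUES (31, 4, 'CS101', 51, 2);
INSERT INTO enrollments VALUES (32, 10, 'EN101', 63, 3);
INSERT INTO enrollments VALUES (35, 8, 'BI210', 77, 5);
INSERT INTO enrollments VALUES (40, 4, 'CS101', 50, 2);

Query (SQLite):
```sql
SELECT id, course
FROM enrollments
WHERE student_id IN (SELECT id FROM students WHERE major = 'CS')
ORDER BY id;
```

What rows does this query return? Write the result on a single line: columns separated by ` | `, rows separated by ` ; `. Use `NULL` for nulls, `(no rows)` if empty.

Inner query: students.id where major = 'CS'.
Outer: keep enrollments rows whose student_id is in that set.
Inner query → {8}

6 | EN101 ; 20 | CS101 ; 22 | CS101 ; 25 | EN101 ; 35 | BI210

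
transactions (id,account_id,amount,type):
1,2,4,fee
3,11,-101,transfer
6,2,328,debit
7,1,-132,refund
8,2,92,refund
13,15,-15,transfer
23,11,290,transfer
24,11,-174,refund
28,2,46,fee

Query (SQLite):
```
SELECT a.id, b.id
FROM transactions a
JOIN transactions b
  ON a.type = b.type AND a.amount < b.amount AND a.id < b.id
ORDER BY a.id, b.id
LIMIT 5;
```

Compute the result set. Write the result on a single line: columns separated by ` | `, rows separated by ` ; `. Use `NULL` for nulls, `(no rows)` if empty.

Pairs (a,b) with same type, a.amount < b.amount, a.id < b.id.
type groups: debit:{6} fee:{1,28} refund:{7,8,24} transfer:{3,13,23}
Ordered by (a.id, b.id); first 5.

1 | 28 ; 3 | 13 ; 3 | 23 ; 7 | 8 ; 13 | 23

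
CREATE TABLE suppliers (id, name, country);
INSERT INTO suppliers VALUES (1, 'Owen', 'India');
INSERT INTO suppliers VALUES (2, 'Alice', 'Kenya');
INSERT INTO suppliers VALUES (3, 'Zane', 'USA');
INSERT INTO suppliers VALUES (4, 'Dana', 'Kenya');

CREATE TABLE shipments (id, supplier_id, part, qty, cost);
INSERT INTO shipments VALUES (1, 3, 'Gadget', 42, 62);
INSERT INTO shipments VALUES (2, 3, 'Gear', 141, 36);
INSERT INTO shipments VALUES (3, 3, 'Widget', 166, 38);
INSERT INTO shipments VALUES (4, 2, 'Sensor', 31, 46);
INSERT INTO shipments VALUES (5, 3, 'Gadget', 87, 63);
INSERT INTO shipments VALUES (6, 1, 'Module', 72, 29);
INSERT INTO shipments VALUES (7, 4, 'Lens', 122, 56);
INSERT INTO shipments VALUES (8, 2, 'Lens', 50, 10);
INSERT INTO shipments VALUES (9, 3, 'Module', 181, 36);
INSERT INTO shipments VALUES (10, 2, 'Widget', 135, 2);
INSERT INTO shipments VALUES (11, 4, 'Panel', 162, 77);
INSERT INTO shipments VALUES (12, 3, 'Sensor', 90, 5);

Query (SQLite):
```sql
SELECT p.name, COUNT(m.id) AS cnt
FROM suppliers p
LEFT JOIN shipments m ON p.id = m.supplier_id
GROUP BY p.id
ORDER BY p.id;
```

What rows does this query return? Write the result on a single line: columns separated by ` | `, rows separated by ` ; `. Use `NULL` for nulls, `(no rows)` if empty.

LEFT JOIN keeps every suppliers row; unmatched ones get NULL for shipments columns.
Group by suppliers.id and compute COUNT(m.id). COUNT(col) of an all-NULL group is 0.
  1: ids {6} → COUNT(m.id)=1
  2: ids {4, 8, 10} → COUNT(m.id)=3
  3: ids {1, 2, 3, 5, 9, 12} → COUNT(m.id)=6
  4: ids {7, 11} → COUNT(m.id)=2

Owen | 1 ; Alice | 3 ; Zane | 6 ; Dana | 2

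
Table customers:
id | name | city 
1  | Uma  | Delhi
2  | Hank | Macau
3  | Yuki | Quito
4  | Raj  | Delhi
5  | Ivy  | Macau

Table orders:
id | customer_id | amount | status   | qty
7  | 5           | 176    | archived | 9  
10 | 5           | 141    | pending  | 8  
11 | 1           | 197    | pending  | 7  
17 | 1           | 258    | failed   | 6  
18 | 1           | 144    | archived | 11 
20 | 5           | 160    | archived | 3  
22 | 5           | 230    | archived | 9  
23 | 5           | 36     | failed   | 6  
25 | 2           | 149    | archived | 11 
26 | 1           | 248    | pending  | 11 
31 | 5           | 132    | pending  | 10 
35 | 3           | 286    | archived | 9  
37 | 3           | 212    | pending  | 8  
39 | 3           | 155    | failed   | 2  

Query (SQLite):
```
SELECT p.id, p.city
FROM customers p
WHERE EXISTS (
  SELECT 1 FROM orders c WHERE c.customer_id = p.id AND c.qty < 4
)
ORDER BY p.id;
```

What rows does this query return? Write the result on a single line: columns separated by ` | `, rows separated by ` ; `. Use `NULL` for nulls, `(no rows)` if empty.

3 | Quito ; 5 | Macau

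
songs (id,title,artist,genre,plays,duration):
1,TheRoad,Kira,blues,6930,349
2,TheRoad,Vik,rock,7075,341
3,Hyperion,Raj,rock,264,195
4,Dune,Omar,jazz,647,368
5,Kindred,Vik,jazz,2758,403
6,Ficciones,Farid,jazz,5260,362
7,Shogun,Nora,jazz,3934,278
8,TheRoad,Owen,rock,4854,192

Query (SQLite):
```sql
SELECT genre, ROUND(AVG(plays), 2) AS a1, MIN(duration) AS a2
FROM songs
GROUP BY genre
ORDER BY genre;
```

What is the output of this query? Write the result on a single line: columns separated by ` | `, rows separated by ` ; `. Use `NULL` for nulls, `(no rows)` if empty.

blues | 6930 | 349 ; jazz | 3149.75 | 278 ; rock | 4064.33 | 192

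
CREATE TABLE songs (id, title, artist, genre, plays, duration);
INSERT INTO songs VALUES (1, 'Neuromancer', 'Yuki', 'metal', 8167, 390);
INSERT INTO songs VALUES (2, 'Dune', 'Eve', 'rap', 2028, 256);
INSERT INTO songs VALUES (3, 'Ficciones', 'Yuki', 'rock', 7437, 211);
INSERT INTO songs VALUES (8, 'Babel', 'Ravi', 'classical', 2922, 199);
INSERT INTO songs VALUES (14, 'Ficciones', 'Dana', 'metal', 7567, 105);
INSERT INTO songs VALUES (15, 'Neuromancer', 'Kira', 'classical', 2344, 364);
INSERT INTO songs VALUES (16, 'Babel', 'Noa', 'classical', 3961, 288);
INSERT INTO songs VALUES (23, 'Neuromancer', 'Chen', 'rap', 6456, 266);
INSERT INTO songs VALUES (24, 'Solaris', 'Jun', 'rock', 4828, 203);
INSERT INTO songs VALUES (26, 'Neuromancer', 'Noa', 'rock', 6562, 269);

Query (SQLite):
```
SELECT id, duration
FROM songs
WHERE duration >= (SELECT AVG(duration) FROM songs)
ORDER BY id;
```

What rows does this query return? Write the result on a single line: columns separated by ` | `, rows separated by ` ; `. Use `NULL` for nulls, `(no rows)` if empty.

1 | 390 ; 2 | 256 ; 15 | 364 ; 16 | 288 ; 23 | 266 ; 26 | 269

Scalar subquery: AVG(duration) over all songs rows = 255.1.
Keep rows where duration >= that value.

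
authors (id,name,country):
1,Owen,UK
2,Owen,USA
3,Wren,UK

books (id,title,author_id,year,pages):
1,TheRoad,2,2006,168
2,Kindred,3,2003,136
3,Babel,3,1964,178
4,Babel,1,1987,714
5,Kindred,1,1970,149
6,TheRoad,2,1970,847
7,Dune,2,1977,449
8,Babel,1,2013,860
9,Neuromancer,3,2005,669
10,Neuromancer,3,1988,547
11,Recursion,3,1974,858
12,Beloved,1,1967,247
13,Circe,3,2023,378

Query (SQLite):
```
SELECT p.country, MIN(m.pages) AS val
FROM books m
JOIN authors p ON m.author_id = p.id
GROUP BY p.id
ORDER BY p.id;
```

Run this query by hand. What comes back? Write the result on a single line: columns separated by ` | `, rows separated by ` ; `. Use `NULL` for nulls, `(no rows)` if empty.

UK | 149 ; USA | 168 ; UK | 136

Join each books row to its authors via author_id.
Group joined rows by authors.id; compute MIN(m.pages) per group.
  1: ids {4, 5, 8, 12} → MIN(m.pages)=149
  2: ids {1, 6, 7} → MIN(m.pages)=168
  3: ids {2, 3, 9, 10, 11, 13} → MIN(m.pages)=136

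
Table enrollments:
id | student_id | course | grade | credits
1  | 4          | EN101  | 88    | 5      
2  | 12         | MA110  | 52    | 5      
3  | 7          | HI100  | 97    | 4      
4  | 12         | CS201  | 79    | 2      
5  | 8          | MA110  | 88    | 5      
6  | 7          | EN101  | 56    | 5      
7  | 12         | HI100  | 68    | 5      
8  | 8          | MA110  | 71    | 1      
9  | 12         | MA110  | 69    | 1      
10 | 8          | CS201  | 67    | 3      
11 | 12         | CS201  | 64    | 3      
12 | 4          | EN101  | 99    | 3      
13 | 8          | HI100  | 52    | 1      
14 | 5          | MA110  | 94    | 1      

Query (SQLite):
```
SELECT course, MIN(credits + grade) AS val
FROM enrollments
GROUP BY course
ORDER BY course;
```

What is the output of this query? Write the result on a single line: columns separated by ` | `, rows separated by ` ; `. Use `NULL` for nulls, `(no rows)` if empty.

CS201 | 67 ; EN101 | 61 ; HI100 | 53 ; MA110 | 57

For each row compute credits + grade.
Group by course; take MIN of the expression per group.
  CS201: ids {4, 10, 11} → MIN(credits + grade)=67
  EN101: ids {1, 6, 12} → MIN(credits + grade)=61
  HI100: ids {3, 7, 13} → MIN(credits + grade)=53
  MA110: ids {2, 5, 8, 9, 14} → MIN(credits + grade)=57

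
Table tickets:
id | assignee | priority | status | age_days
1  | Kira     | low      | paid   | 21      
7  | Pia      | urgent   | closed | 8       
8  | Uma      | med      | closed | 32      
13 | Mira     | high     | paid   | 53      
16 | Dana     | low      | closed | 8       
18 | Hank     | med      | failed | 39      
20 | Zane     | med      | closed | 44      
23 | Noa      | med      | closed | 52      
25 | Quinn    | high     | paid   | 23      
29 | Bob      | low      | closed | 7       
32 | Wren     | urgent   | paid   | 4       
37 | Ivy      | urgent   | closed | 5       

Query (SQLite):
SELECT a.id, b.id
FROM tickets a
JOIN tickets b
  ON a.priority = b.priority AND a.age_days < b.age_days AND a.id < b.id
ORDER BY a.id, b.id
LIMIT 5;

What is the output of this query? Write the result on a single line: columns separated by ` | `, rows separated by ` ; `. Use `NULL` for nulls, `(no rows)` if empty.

8 | 18 ; 8 | 20 ; 8 | 23 ; 18 | 20 ; 18 | 23

Pairs (a,b) with same priority, a.age_days < b.age_days, a.id < b.id.
priority groups: high:{13,25} low:{1,16,29} med:{8,18,20,23} urgent:{7,32,37}
Ordered by (a.id, b.id); first 5.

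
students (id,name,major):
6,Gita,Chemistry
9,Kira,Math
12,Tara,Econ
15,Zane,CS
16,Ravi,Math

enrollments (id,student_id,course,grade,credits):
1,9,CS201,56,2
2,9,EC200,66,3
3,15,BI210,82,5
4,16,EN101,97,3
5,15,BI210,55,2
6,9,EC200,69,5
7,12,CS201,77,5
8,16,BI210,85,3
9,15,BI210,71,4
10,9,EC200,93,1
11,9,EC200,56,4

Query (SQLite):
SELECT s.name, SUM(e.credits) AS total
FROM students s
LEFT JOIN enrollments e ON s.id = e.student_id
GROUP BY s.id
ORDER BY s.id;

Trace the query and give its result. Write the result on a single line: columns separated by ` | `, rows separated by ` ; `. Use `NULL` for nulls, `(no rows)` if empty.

Gita | NULL ; Kira | 15 ; Tara | 5 ; Zane | 11 ; Ravi | 6

LEFT JOIN keeps every students row; unmatched ones get NULL for enrollments columns.
Group by students.id and compute SUM(e.credits). SUM over an all-NULL group is NULL.
  6: ids {—} → SUM(e.credits)=NULL
  9: ids {1, 2, 6, 10, 11} → SUM(e.credits)=15
  12: ids {7} → SUM(e.credits)=5
  15: ids {3, 5, 9} → SUM(e.credits)=11
  16: ids {4, 8} → SUM(e.credits)=6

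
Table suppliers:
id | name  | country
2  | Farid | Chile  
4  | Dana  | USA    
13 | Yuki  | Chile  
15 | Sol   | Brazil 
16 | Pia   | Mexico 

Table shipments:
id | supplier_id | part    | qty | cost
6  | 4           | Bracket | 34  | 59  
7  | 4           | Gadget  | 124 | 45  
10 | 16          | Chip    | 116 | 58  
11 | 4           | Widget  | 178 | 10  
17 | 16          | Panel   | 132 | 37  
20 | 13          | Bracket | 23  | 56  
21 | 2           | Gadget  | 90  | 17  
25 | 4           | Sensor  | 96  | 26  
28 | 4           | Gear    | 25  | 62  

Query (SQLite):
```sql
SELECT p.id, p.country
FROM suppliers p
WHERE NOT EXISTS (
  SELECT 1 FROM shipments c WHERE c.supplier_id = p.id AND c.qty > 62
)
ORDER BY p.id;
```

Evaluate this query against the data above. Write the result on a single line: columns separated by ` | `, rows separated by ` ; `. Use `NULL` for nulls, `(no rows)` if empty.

For each suppliers row, check whether any shipments with matching supplier_id has qty > 62.
Keep rows where that is false.

13 | Chile ; 15 | Brazil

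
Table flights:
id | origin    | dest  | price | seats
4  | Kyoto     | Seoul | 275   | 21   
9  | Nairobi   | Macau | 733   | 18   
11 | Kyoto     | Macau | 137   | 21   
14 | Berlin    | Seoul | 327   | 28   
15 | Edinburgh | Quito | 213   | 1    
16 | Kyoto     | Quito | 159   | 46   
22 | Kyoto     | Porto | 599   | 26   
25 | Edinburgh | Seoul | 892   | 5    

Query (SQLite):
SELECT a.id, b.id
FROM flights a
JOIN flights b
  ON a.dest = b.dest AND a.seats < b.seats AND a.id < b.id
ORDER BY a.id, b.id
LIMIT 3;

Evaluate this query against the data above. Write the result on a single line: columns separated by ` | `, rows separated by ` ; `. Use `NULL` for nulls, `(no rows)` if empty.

4 | 14 ; 9 | 11 ; 15 | 16

Pairs (a,b) with same dest, a.seats < b.seats, a.id < b.id.
dest groups: Macau:{9,11} Porto:{22} Quito:{15,16} Seoul:{4,14,25}
Ordered by (a.id, b.id); first 3.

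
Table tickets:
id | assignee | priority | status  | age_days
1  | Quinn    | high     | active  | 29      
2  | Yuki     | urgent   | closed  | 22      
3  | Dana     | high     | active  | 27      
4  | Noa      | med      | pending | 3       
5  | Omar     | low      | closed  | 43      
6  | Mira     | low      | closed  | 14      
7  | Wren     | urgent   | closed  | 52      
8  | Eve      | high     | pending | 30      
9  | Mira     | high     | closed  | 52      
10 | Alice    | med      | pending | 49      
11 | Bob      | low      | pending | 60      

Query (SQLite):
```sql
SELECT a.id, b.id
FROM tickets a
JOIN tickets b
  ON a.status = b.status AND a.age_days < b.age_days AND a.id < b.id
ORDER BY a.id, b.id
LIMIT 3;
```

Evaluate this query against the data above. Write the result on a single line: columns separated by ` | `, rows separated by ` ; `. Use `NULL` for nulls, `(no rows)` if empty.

Pairs (a,b) with same status, a.age_days < b.age_days, a.id < b.id.
status groups: active:{1,3} closed:{2,5,6,7,9} pending:{4,8,10,11}
Ordered by (a.id, b.id); first 3.

2 | 5 ; 2 | 7 ; 2 | 9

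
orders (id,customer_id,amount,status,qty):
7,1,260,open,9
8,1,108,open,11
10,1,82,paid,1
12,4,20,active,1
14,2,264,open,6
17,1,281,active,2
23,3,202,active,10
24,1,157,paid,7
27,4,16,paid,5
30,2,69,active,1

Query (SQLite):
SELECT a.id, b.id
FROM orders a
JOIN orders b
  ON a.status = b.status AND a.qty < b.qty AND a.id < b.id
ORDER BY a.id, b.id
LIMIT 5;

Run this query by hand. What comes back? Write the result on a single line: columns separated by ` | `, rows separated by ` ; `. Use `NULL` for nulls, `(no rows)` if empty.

7 | 8 ; 10 | 24 ; 10 | 27 ; 12 | 17 ; 12 | 23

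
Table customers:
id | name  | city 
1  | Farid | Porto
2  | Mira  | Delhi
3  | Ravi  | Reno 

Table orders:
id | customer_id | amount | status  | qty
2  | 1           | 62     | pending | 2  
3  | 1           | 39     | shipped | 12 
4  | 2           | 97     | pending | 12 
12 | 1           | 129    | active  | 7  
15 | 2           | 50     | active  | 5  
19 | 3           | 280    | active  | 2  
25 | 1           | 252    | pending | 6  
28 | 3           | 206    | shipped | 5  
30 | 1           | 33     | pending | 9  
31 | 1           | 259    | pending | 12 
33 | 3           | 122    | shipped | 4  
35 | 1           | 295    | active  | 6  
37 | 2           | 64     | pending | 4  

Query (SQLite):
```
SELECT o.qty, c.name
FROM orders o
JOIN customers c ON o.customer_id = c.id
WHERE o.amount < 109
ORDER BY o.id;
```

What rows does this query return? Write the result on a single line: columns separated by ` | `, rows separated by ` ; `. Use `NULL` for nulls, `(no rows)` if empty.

2 | Farid ; 12 | Farid ; 12 | Mira ; 5 | Mira ; 9 | Farid ; 4 | Mira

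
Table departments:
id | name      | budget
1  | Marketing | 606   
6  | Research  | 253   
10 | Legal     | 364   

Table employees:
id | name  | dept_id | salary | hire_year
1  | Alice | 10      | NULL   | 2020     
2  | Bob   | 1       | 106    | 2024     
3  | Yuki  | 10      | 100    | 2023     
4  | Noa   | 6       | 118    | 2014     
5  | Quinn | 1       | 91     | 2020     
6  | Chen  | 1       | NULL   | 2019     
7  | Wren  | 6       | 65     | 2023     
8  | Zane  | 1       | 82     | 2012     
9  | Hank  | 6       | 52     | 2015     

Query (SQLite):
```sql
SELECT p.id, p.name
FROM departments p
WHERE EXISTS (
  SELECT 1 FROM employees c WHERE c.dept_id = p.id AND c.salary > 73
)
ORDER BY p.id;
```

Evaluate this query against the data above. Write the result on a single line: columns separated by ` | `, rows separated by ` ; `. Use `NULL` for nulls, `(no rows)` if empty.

For each departments row, check whether any employees with matching dept_id has salary > 73.
Keep rows where that is true.

1 | Marketing ; 6 | Research ; 10 | Legal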